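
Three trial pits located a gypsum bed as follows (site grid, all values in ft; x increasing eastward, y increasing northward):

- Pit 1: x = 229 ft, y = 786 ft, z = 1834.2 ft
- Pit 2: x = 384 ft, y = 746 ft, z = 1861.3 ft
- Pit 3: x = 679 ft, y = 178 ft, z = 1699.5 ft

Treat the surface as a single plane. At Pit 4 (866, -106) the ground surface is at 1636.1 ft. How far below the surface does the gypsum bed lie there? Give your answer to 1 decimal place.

6.2 ft

Two edge vectors: Pit 1→Pit 2 = (155, -40, 27.1), Pit 1→Pit 3 = (450, -608, -134.7).
Normal n = (Pit 1→Pit 2) × (Pit 1→Pit 3) = (21864.8, 33073.5, -76240).
So ∂z/∂x = −n_x/n_z = 0.28679 and ∂z/∂y = −n_y/n_z = 0.43381.
Intercept c from Pit 1: 1834.2 − 65.67 − 340.97 = 1427.55.
At (866, -106): z_contact = 248.36 − 45.98 + 1427.55 = 1629.93 ft.
Depth below ground = 1636.1 − 1629.93 = 6.2 ft.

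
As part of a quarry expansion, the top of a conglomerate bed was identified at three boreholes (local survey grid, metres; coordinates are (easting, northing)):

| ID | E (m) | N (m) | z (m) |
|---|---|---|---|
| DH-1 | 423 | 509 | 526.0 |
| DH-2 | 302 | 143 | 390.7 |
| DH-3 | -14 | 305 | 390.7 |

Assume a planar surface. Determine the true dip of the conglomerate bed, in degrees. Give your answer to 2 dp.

19.56°

Let the plane be z = a·E + b·N + c.
DH-2−DH-1: −121a − 366b = −135.3;  DH-3−DH-1: −437a − 204b = −135.3.
Solving gives a = 0.16205, b = 0.31610.
Gradient magnitude |∇z| = √(a² + b²) = √(0.02626 + 0.09992) = 0.35522.
True dip = arctan(0.35522) = 19.56°, dipping toward SSW (azimuth ≈ 207°).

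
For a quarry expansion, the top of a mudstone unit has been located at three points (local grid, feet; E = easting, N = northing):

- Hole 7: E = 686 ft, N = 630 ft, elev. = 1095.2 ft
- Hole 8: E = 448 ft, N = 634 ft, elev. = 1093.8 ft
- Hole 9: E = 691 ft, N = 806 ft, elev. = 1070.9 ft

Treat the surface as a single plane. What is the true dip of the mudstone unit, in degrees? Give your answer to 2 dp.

7.87°

Two edge vectors: Hole 7→Hole 8 = (-238, 4, -1.4), Hole 7→Hole 9 = (5, 176, -24.3).
Normal n = (Hole 7→Hole 8) × (Hole 7→Hole 9) = (149.2, -5790.4, -41908).
So ∂z/∂E = −n_x/n_z = 0.00356 and ∂z/∂N = −n_y/n_z = −0.13817.
Gradient magnitude |∇z| = √(a² + b²) = √(0.00001 + 0.01909) = 0.13822.
True dip = arctan(0.13822) = 7.87°, dipping toward N (azimuth ≈ 359°).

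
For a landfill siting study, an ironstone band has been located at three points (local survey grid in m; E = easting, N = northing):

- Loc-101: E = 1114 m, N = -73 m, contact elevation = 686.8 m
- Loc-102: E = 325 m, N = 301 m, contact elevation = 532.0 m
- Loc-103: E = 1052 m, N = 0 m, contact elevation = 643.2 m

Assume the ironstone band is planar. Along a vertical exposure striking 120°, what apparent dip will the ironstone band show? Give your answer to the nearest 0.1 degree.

Let the plane be z = a·E + b·N + c.
Loc-102−Loc-101: −789a + 374b = −154.8;  Loc-103−Loc-101: −62a + 73b = −43.6.
Solving gives a = −0.14549, b = −0.72082.
Unit vector along 120° is (sin 120°, cos 120°) = (0.8660, -0.5000).
Slope in that direction = a·(0.8660) + b·(-0.5000) = 0.23442.
Apparent dip = arctan|0.23442| = 13.2° (true dip is 36.3°, so apparent ≤ true as expected).

13.2°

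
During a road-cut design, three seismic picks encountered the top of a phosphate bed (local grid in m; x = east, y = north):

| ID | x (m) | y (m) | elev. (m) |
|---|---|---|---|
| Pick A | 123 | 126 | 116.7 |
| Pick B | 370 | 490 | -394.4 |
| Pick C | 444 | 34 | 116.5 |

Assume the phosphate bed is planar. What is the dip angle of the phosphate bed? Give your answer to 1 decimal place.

Let the plane be z = a·x + b·y + c.
Pick B−Pick A: 247a + 364b = −511.1;  Pick C−Pick A: 321a − 92b = −0.2.
Solving gives a = −0.33743, b = −1.17515.
Gradient magnitude |∇z| = √(a² + b²) = √(0.11386 + 1.38098) = 1.22264.
True dip = arctan(1.22264) = 50.7°, dipping toward NNE (azimuth ≈ 016°).

50.7°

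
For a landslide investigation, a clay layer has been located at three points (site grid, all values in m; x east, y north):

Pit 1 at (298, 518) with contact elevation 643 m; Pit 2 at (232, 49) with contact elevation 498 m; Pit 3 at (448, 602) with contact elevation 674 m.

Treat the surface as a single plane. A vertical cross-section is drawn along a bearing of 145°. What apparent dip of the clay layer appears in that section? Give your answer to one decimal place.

Two edge vectors: Pit 1→Pit 2 = (-66, -469, -145), Pit 1→Pit 3 = (150, 84, 31).
Normal n = (Pit 1→Pit 2) × (Pit 1→Pit 3) = (-2359, -19704, 64806).
So ∂z/∂x = −n_x/n_z = 0.03640 and ∂z/∂y = −n_y/n_z = 0.30405.
Unit vector along 145° is (sin 145°, cos 145°) = (0.5736, -0.8192).
Slope in that direction = a·(0.5736) + b·(-0.8192) = −0.22818.
Apparent dip = arctan|0.22818| = 12.9° (true dip is 17.0°, so apparent ≤ true as expected).

12.9°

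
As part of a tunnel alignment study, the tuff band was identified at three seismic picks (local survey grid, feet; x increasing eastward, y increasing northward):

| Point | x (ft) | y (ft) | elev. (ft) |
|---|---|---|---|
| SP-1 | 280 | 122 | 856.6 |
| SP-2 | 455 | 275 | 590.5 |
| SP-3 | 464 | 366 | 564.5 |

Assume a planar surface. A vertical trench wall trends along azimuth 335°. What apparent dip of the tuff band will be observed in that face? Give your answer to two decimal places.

24.40°

Let the plane be z = a·x + b·y + c.
SP-2−SP-1: 175a + 153b = −266.1;  SP-3−SP-1: 184a + 244b = −292.1.
Solving gives a = −1.39106, b = −0.14814.
Unit vector along 335° is (sin 335°, cos 335°) = (-0.4226, 0.9063).
Slope in that direction = a·(-0.4226) + b·(0.9063) = 0.45363.
Apparent dip = arctan|0.45363| = 24.40° (true dip is 54.4°, so apparent ≤ true as expected).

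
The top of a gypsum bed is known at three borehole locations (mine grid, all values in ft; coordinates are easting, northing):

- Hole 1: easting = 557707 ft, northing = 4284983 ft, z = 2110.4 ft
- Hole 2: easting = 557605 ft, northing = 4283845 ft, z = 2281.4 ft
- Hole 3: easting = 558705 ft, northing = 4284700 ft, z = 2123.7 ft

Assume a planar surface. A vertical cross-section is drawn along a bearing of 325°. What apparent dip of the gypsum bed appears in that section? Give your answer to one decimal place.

Let the plane be z = a·easting + b·northing + c.
Hole 2−Hole 1: −102a − 1138b = 171;  Hole 3−Hole 1: 998a − 283b = 13.3.
Solving gives a = −0.02856, b = −0.14770.
Unit vector along 325° is (sin 325°, cos 325°) = (-0.5736, 0.8192).
Slope in that direction = a·(-0.5736) + b·(0.8192) = −0.10461.
Apparent dip = arctan|0.10461| = 6.0° (true dip is 8.6°, so apparent ≤ true as expected).

6.0°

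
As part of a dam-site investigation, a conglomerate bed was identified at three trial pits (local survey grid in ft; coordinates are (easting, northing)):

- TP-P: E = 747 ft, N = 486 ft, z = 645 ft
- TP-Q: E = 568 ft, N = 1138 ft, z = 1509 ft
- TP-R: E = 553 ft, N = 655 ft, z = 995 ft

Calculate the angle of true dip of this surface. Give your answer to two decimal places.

Let the plane be z = a·E + b·N + c.
TP-Q−TP-P: −179a + 652b = 864;  TP-R−TP-P: −194a + 169b = 350.
Solving gives a = −0.85398, b = 1.09070.
Gradient magnitude |∇z| = √(a² + b²) = √(0.72927 + 1.18963) = 1.38525.
True dip = arctan(1.38525) = 54.17°, dipping toward SE (azimuth ≈ 142°).

54.17°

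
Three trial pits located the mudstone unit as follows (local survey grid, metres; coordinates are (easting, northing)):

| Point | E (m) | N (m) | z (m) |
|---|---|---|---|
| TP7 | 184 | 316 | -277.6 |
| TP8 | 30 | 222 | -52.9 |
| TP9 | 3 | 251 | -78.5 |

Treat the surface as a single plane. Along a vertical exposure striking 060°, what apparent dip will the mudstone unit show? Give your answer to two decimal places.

Two edge vectors: TP7→TP8 = (-154, -94, 224.7), TP7→TP9 = (-181, -65, 199.1).
Normal n = (TP7→TP8) × (TP7→TP9) = (-4109.9, -10009.3, -7004).
So ∂z/∂E = −n_x/n_z = −0.58679 and ∂z/∂N = −n_y/n_z = −1.42908.
Unit vector along 060° is (sin 60°, cos 60°) = (0.8660, 0.5000).
Slope in that direction = a·(0.8660) + b·(0.5000) = −1.22272.
Apparent dip = arctan|1.22272| = 50.72° (true dip is 57.1°, so apparent ≤ true as expected).

50.72°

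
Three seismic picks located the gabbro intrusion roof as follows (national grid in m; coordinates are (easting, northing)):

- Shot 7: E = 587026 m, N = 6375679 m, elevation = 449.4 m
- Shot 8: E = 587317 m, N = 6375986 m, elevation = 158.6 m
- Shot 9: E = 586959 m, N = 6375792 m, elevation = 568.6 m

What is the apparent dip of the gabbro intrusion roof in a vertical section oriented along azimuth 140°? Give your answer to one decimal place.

46.5°

Two edge vectors: Shot 7→Shot 8 = (291, 307, -290.8), Shot 7→Shot 9 = (-67, 113, 119.2).
Normal n = (Shot 7→Shot 8) × (Shot 7→Shot 9) = (69454.8, -15203.6, 53452).
So ∂z/∂E = −n_x/n_z = −1.29939 and ∂z/∂N = −n_y/n_z = 0.28443.
Unit vector along 140° is (sin 140°, cos 140°) = (0.6428, -0.7660).
Slope in that direction = a·(0.6428) + b·(-0.7660) = −1.05312.
Apparent dip = arctan|1.05312| = 46.5° (true dip is 53.1°, so apparent ≤ true as expected).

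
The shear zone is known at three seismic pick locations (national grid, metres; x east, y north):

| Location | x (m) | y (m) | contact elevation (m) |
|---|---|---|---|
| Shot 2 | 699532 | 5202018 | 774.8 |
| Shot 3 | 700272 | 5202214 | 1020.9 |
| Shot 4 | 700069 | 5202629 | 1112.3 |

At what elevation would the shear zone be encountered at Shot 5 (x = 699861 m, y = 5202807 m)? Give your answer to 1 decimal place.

Two edge vectors: Shot 2→Shot 3 = (740, 196, 246.1), Shot 2→Shot 4 = (537, 611, 337.5).
Normal n = (Shot 2→Shot 3) × (Shot 2→Shot 4) = (-84217.1, -117594.3, 346888).
So ∂z/∂x = −n_x/n_z = 0.242778937 and ∂z/∂y = −n_y/n_z = 0.338997890.
Intercept c from Shot 2: 774.8 − 169831.64 − 1763473.12 = −1932529.96.
At (699861, 5202807): z = 169911.5 + 1763740.6 − 1932529.96 = 1122.1 m.

1122.1 m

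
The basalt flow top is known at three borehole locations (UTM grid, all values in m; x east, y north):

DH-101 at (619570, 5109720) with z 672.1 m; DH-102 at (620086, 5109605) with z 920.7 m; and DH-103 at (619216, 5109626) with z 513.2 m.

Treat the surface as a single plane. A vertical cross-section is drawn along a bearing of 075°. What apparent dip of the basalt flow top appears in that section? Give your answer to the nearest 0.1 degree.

Two edge vectors: DH-101→DH-102 = (516, -115, 248.6), DH-101→DH-103 = (-354, -94, -158.9).
Normal n = (DH-101→DH-102) × (DH-101→DH-103) = (41641.9, -6012, -89214).
So ∂z/∂x = −n_x/n_z = 0.46676 and ∂z/∂y = −n_y/n_z = −0.06739.
Unit vector along 075° is (sin 75°, cos 75°) = (0.9659, 0.2588).
Slope in that direction = a·(0.9659) + b·(0.2588) = 0.43342.
Apparent dip = arctan|0.43342| = 23.4° (true dip is 25.2°, so apparent ≤ true as expected).

23.4°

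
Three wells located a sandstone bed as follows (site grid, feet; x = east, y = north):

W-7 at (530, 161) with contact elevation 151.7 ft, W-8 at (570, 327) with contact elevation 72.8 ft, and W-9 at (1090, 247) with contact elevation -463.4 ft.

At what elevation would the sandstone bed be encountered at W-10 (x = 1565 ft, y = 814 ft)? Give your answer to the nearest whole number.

-1093 ft

Two edge vectors: W-7→W-8 = (40, 166, -78.9), W-7→W-9 = (560, 86, -615.1).
Normal n = (W-7→W-8) × (W-7→W-9) = (-95321.2, -19580, -89520).
So ∂z/∂x = −n_x/n_z = −1.06480 and ∂z/∂y = −n_y/n_z = −0.21872.
Intercept c from W-7: 151.7 + 564.35 + 35.21 = 751.26.
At (1565, 814): z = −1666.4 − 178.0 + 751.26 = -1093.2 ft.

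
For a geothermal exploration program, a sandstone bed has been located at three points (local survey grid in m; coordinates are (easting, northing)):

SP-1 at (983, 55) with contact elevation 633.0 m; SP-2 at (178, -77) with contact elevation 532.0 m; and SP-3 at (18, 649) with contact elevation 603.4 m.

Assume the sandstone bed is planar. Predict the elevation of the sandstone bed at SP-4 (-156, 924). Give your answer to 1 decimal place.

618.5 m

Let the plane be z = a·E + b·N + c.
SP-2−SP-1: −805a − 132b = −101;  SP-3−SP-1: −965a + 594b = −29.6.
Solving gives a = 0.10553, b = 0.12160.
Then c = 633 − a·983 − b·55 = 522.58.
At (-156, 924): z = −16.5 + 112.4 + 522.58 = 618.5 m.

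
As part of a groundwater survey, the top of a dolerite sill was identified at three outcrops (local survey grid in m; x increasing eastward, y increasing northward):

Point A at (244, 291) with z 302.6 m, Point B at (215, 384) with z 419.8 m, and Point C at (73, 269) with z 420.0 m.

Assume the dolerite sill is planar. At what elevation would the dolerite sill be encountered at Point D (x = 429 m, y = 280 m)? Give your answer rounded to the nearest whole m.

Let the plane be z = a·x + b·y + c.
Point B−Point A: −29a + 93b = 117.2;  Point C−Point A: −171a − 22b = 117.4.
Solving gives a = −0.81595, b = 1.00578.
Then c = 302.6 − a·244 − b·291 = 209.01.
At (429, 280): z = −350.0 + 281.6 + 209.01 = 140.6 m.

141 m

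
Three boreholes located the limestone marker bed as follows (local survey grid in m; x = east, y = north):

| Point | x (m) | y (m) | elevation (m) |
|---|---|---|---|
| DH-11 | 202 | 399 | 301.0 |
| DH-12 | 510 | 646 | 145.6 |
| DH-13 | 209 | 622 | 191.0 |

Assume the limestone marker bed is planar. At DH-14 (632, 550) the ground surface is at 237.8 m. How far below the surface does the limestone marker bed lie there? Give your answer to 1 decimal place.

58.8 m

Let the plane be z = a·x + b·y + c.
DH-12−DH-11: 308a + 247b = −155.4;  DH-13−DH-11: 7a + 223b = −110.
Solving gives a = −0.11178, b = −0.48976.
Then c = 301 − a·202 − b·399 = 519.00.
At (632, 550): z_contact = −70.64 − 269.37 + 519.00 = 178.98 m.
Depth below ground = 237.8 − 178.98 = 58.8 m.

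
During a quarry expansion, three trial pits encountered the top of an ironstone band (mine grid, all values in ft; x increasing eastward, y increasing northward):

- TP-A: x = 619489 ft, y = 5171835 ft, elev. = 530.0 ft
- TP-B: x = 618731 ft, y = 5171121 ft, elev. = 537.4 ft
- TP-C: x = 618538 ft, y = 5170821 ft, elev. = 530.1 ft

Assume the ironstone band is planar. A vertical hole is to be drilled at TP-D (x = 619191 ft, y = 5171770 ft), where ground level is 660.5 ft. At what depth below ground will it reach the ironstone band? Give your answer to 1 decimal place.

Two edge vectors: TP-A→TP-B = (-758, -714, 7.4), TP-A→TP-C = (-951, -1014, 0.1).
Normal n = (TP-A→TP-B) × (TP-A→TP-C) = (7432.2, -6961.6, 89598).
So ∂z/∂x = −n_x/n_z = −0.082950512 and ∂z/∂y = −n_y/n_z = 0.077698163.
Intercept c from TP-A: 530 + 51386.93 − 401842.08 = −349925.15.
At (619191, 5171770): z_contact = −51362.21 + 401837.03 − 349925.15 = 549.67 ft.
Depth below ground = 660.5 − 549.67 = 110.8 ft.

110.8 ft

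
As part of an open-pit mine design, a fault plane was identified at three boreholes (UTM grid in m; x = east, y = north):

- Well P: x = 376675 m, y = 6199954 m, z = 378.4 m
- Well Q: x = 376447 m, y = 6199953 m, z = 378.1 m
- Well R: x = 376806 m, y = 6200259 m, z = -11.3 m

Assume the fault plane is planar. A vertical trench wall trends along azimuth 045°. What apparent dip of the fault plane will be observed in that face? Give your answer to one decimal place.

42.0°

Two edge vectors: Well P→Well Q = (-228, -1, -0.3), Well P→Well R = (131, 305, -389.7).
Normal n = (Well P→Well Q) × (Well P→Well R) = (481.2, -88890.9, -69409).
So ∂z/∂x = −n_x/n_z = 0.00693 and ∂z/∂y = −n_y/n_z = −1.28068.
Unit vector along 045° is (sin 45°, cos 45°) = (0.7071, 0.7071).
Slope in that direction = a·(0.7071) + b·(0.7071) = −0.90068.
Apparent dip = arctan|0.90068| = 42.0° (true dip is 52.0°, so apparent ≤ true as expected).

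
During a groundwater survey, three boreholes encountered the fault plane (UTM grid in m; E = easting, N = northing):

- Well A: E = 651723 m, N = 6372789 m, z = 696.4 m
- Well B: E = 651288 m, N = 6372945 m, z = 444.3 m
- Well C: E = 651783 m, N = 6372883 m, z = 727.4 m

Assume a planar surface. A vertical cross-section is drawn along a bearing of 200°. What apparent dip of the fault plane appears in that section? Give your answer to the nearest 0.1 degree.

Two edge vectors: Well A→Well B = (-435, 156, -252.1), Well A→Well C = (60, 94, 31).
Normal n = (Well A→Well B) × (Well A→Well C) = (28533.4, -1641, -50250).
So ∂z/∂E = −n_x/n_z = 0.56783 and ∂z/∂N = −n_y/n_z = −0.03266.
Unit vector along 200° is (sin 200°, cos 200°) = (-0.3420, -0.9397).
Slope in that direction = a·(-0.3420) + b·(-0.9397) = −0.16352.
Apparent dip = arctan|0.16352| = 9.3° (true dip is 29.6°, so apparent ≤ true as expected).

9.3°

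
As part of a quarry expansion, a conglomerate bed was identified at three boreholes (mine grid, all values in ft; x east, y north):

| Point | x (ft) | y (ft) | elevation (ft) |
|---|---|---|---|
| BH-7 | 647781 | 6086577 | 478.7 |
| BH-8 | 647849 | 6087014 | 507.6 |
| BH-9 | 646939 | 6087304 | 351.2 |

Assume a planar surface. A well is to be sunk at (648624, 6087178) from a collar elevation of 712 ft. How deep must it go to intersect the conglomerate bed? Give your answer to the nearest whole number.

Two edge vectors: BH-7→BH-8 = (68, 437, 28.9), BH-7→BH-9 = (-842, 727, -127.5).
Normal n = (BH-7→BH-8) × (BH-7→BH-9) = (-76727.8, -15663.8, 417390).
So ∂z/∂x = −n_x/n_z = 0.18382760 and ∂z/∂y = −n_y/n_z = 0.03752797.
Intercept c from BH-7: 478.7 − 119080.02 − 228416.89 = −347018.21.
At (648624, 6087178): z_contact = 119235.0 + 228439.4 − 347018.21 = 656.2 ft.
Depth below ground = 712 − 656.2 = 56 ft.

56 ft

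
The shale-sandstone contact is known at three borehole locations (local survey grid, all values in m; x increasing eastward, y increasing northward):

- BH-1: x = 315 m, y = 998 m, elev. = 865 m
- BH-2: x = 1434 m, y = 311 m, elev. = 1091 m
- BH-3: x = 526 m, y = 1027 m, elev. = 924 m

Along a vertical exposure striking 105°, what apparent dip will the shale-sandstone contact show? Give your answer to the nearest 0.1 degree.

Two edge vectors: BH-1→BH-2 = (1119, -687, 226), BH-1→BH-3 = (211, 29, 59).
Normal n = (BH-1→BH-2) × (BH-1→BH-3) = (-47087, -18335, 177408).
So ∂z/∂x = −n_x/n_z = 0.26542 and ∂z/∂y = −n_y/n_z = 0.10335.
Unit vector along 105° is (sin 105°, cos 105°) = (0.9659, -0.2588).
Slope in that direction = a·(0.9659) + b·(-0.2588) = 0.22962.
Apparent dip = arctan|0.22962| = 12.9° (true dip is 15.9°, so apparent ≤ true as expected).

12.9°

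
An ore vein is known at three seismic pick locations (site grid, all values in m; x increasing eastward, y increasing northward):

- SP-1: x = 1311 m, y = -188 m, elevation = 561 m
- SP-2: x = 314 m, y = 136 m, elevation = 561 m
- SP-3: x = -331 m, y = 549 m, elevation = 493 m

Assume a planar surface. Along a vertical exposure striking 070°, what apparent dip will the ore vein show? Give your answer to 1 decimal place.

Two edge vectors: SP-1→SP-2 = (-997, 324, 0), SP-1→SP-3 = (-1642, 737, -68).
Normal n = (SP-1→SP-2) × (SP-1→SP-3) = (-22032, -67796, -202781).
So ∂z/∂x = −n_x/n_z = −0.10865 and ∂z/∂y = −n_y/n_z = −0.33433.
Unit vector along 070° is (sin 70°, cos 70°) = (0.9397, 0.3420).
Slope in that direction = a·(0.9397) + b·(0.3420) = −0.21644.
Apparent dip = arctan|0.21644| = 12.2° (true dip is 19.4°, so apparent ≤ true as expected).

12.2°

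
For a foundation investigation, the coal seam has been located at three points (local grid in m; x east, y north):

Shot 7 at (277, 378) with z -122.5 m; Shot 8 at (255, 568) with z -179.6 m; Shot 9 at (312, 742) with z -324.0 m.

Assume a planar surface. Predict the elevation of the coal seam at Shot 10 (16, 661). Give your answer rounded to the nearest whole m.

Two edge vectors: Shot 7→Shot 8 = (-22, 190, -57.1), Shot 7→Shot 9 = (35, 364, -201.5).
Normal n = (Shot 7→Shot 8) × (Shot 7→Shot 9) = (-17500.6, -6431.5, -14658).
So ∂z/∂x = −n_x/n_z = −1.19393 and ∂z/∂y = −n_y/n_z = −0.43877.
Intercept c from Shot 7: -122.5 + 330.72 + 165.86 = 374.07.
At (16, 661): z = −19.1 − 290.0 + 374.07 = 64.9 m.

65 m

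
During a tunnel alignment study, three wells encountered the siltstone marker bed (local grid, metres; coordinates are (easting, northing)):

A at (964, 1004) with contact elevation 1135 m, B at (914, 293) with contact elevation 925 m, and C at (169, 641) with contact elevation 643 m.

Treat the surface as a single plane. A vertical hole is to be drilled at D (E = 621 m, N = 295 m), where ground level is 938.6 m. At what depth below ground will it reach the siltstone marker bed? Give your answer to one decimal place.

Let the plane be z = a·E + b·N + c.
B−A: −50a − 711b = −210;  C−A: −795a − 363b = −492.
Solving gives a = 0.500063, b = 0.260192.
Then c = 1135 − a·964 − b·1004 = 391.71.
At (621, 295): z_contact = 310.54 + 76.76 + 391.71 = 779.00 m.
Depth below ground = 938.6 − 779.00 = 159.6 m.

159.6 m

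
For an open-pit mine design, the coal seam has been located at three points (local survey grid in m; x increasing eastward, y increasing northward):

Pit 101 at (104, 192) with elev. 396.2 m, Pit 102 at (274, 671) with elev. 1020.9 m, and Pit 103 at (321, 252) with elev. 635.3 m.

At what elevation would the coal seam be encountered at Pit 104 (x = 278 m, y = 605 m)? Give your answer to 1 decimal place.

957.4 m

Let the plane be z = a·x + b·y + c.
Pit 102−Pit 101: 170a + 479b = 624.7;  Pit 103−Pit 101: 217a + 60b = 239.1.
Solving gives a = 0.82189, b = 1.01248.
Then c = 396.2 − a·104 − b·192 = 116.33.
At (278, 605): z = 228.5 + 612.6 + 116.33 = 957.4 m.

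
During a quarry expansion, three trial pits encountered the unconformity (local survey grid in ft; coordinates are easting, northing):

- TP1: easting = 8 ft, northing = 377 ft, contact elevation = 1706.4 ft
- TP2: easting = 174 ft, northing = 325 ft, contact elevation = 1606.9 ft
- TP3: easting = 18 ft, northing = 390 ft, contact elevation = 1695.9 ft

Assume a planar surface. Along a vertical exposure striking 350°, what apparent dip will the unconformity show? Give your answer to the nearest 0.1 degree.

Two edge vectors: TP1→TP2 = (166, -52, -99.5), TP1→TP3 = (10, 13, -10.5).
Normal n = (TP1→TP2) × (TP1→TP3) = (1839.5, 748, 2678).
So ∂z/∂easting = −n_x/n_z = −0.68689 and ∂z/∂northing = −n_y/n_z = −0.27931.
Unit vector along 350° is (sin 350°, cos 350°) = (-0.1736, 0.9848).
Slope in that direction = a·(-0.1736) + b·(0.9848) = −0.15579.
Apparent dip = arctan|0.15579| = 8.9° (true dip is 36.6°, so apparent ≤ true as expected).

8.9°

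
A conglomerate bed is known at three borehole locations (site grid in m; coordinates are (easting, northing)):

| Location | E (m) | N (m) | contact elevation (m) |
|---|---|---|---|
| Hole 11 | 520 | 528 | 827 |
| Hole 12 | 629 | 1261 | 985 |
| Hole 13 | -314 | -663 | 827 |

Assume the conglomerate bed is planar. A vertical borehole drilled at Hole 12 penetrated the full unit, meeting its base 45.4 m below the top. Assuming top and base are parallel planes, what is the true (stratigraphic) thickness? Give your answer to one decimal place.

Two edge vectors: Hole 11→Hole 12 = (109, 733, 158), Hole 11→Hole 13 = (-834, -1191, 0).
Normal n = (Hole 11→Hole 12) × (Hole 11→Hole 13) = (188178, -131772, 481503).
So ∂z/∂E = −n_x/n_z = −0.39081 and ∂z/∂N = −n_y/n_z = 0.27367.
|∇z| = √(a²+b²) = 0.47711, so dip δ = arctan(0.47711) = 25.51°.
True thickness = vertical thickness × cos δ = 45.4 × cos 25.51° = 41.0 m.

41.0 m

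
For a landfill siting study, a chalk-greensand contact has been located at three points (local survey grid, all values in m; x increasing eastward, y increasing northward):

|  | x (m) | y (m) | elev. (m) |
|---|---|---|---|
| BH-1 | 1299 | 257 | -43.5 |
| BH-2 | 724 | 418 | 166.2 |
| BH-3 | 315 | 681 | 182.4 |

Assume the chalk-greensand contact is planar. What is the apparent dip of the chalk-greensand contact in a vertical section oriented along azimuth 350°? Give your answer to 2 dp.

Two edge vectors: BH-1→BH-2 = (-575, 161, 209.7), BH-1→BH-3 = (-984, 424, 225.9).
Normal n = (BH-1→BH-2) × (BH-1→BH-3) = (-52542.9, -76452.3, -85376).
So ∂z/∂x = −n_x/n_z = −0.61543 and ∂z/∂y = −n_y/n_z = −0.89548.
Unit vector along 350° is (sin 350°, cos 350°) = (-0.1736, 0.9848).
Slope in that direction = a·(-0.1736) + b·(0.9848) = −0.77501.
Apparent dip = arctan|0.77501| = 37.78° (true dip is 47.4°, so apparent ≤ true as expected).

37.78°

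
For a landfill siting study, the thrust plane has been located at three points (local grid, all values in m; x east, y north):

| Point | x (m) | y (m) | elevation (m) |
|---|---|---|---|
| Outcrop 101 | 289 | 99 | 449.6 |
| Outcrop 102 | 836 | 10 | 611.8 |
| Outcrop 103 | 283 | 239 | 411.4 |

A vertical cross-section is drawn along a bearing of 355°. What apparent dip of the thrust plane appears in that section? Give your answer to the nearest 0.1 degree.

15.8°

Let the plane be z = a·x + b·y + c.
Outcrop 102−Outcrop 101: 547a − 89b = 162.2;  Outcrop 103−Outcrop 101: −6a + 140b = −38.2.
Solving gives a = 0.25390, b = −0.26198.
Unit vector along 355° is (sin 355°, cos 355°) = (-0.0872, 0.9962).
Slope in that direction = a·(-0.0872) + b·(0.9962) = −0.28311.
Apparent dip = arctan|0.28311| = 15.8° (true dip is 20.0°, so apparent ≤ true as expected).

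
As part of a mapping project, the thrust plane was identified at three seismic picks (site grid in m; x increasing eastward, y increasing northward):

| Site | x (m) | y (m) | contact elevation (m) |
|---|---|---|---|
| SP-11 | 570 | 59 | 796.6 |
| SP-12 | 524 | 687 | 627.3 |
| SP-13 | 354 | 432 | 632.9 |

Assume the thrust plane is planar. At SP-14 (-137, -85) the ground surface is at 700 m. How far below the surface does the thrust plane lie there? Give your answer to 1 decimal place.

Let the plane be z = a·x + b·y + c.
SP-12−SP-11: −46a + 628b = −169.3;  SP-13−SP-11: −216a + 373b = −163.7.
Solving gives a = 0.33467, b = −0.24507.
Then c = 796.6 − a·570 − b·59 = 620.30.
At (-137, -85): z_contact = −45.85 + 20.83 + 620.30 = 595.28 m.
Depth below ground = 700 − 595.28 = 104.7 m.

104.7 m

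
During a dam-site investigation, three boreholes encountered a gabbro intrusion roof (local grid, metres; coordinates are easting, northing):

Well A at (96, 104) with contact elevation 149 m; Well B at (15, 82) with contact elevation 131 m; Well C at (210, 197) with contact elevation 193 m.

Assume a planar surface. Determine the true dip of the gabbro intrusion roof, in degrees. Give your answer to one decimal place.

18.4°

Let the plane be z = a·easting + b·northing + c.
Well B−Well A: −81a − 22b = −18;  Well C−Well A: 114a + 93b = 44.
Solving gives a = 0.14050, b = 0.30090.
Gradient magnitude |∇z| = √(a² + b²) = √(0.01974 + 0.09054) = 0.33208.
True dip = arctan(0.33208) = 18.4°, dipping toward SSW (azimuth ≈ 205°).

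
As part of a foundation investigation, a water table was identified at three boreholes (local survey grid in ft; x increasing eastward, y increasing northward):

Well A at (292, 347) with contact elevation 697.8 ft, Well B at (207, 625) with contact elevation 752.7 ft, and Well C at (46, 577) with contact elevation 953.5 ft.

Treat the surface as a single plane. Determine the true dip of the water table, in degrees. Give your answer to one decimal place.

50.4°

Let the plane be z = a·x + b·y + c.
Well B−Well A: −85a + 278b = 54.9;  Well C−Well A: −246a + 230b = 255.7.
Solving gives a = −1.19697, b = −0.16850.
Gradient magnitude |∇z| = √(a² + b²) = √(1.43274 + 0.02839) = 1.20877.
True dip = arctan(1.20877) = 50.4°, dipping toward E (azimuth ≈ 082°).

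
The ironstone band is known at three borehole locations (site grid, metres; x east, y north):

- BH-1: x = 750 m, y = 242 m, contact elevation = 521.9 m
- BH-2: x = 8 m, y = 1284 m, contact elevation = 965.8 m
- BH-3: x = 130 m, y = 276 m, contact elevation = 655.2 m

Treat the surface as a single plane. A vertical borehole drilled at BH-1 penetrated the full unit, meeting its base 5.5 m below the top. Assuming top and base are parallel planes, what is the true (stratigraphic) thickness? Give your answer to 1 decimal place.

5.2 m

Two edge vectors: BH-1→BH-2 = (-742, 1042, 443.9), BH-1→BH-3 = (-620, 34, 133.3).
Normal n = (BH-1→BH-2) × (BH-1→BH-3) = (123806, -176309.4, 620812).
So ∂z/∂x = −n_x/n_z = −0.19943 and ∂z/∂y = −n_y/n_z = 0.28400.
|∇z| = √(a²+b²) = 0.34702, so dip δ = arctan(0.34702) = 19.14°.
True thickness = vertical thickness × cos δ = 5.5 × cos 19.14° = 5.2 m.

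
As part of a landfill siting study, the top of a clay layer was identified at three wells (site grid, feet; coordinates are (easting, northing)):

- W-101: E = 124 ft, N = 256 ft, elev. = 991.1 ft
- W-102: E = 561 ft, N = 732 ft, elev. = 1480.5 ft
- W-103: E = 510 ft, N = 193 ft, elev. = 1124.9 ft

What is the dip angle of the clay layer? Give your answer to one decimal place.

Let the plane be z = a·E + b·N + c.
W-102−W-101: 437a + 476b = 489.4;  W-103−W-101: 386a − 63b = 133.8.
Solving gives a = 0.44740, b = 0.61741.
Gradient magnitude |∇z| = √(a² + b²) = √(0.20017 + 0.38119) = 0.76247.
True dip = arctan(0.76247) = 37.3°, dipping toward SW (azimuth ≈ 216°).

37.3°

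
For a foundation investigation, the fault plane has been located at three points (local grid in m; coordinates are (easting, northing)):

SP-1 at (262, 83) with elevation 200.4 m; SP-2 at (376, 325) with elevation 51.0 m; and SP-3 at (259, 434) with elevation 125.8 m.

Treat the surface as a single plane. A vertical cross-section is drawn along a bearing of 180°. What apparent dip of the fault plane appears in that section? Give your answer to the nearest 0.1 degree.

Two edge vectors: SP-1→SP-2 = (114, 242, -149.4), SP-1→SP-3 = (-3, 351, -74.6).
Normal n = (SP-1→SP-2) × (SP-1→SP-3) = (34386.2, 8952.6, 40740).
So ∂z/∂E = −n_x/n_z = −0.84404 and ∂z/∂N = −n_y/n_z = −0.21975.
Unit vector along 180° is (sin 180°, cos 180°) = (0.0000, -1.0000).
Slope in that direction = a·(0.0000) + b·(-1.0000) = 0.21975.
Apparent dip = arctan|0.21975| = 12.4° (true dip is 41.1°, so apparent ≤ true as expected).

12.4°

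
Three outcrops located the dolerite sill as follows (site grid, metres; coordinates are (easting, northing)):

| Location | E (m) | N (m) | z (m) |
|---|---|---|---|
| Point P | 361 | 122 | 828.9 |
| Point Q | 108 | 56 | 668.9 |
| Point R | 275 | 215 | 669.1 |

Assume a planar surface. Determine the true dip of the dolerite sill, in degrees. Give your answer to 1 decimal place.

51.6°

Let the plane be z = a·E + b·N + c.
Point Q−Point P: −253a − 66b = −160;  Point R−Point P: −86a + 93b = −159.8.
Solving gives a = 0.87063, b = −0.91318.
Gradient magnitude |∇z| = √(a² + b²) = √(0.75800 + 0.83390) = 1.26170.
True dip = arctan(1.26170) = 51.6°, dipping toward NW (azimuth ≈ 316°).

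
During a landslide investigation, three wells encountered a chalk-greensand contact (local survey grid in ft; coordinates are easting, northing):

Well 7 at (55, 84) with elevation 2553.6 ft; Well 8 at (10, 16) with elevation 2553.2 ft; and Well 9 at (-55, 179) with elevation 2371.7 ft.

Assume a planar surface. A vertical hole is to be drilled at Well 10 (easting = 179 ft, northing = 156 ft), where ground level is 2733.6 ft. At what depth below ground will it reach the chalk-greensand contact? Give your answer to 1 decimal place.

99.0 ft

Two edge vectors: Well 7→Well 8 = (-45, -68, -0.4), Well 7→Well 9 = (-110, 95, -181.9).
Normal n = (Well 7→Well 8) × (Well 7→Well 9) = (12407.2, -8141.5, -11755).
So ∂z/∂easting = −n_x/n_z = 1.05548 and ∂z/∂northing = −n_y/n_z = −0.69260.
Intercept c from Well 7: 2553.6 − 58.05 + 58.18 = 2553.73.
At (179, 156): z_contact = 188.93 − 108.05 + 2553.73 = 2634.61 ft.
Depth below ground = 2733.6 − 2634.61 = 99.0 ft.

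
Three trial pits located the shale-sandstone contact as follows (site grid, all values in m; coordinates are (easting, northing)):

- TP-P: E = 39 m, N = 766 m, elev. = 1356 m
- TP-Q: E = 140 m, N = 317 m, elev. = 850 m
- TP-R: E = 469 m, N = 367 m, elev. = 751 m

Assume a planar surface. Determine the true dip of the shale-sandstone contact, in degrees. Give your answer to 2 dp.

Two edge vectors: TP-P→TP-Q = (101, -449, -506), TP-P→TP-R = (430, -399, -605).
Normal n = (TP-P→TP-Q) × (TP-P→TP-R) = (69751, -156475, 152771).
So ∂z/∂E = −n_x/n_z = −0.45657 and ∂z/∂N = −n_y/n_z = 1.02425.
Gradient magnitude |∇z| = √(a² + b²) = √(0.20846 + 1.04908) = 1.12140.
True dip = arctan(1.12140) = 48.28°, dipping toward SSE (azimuth ≈ 156°).

48.28°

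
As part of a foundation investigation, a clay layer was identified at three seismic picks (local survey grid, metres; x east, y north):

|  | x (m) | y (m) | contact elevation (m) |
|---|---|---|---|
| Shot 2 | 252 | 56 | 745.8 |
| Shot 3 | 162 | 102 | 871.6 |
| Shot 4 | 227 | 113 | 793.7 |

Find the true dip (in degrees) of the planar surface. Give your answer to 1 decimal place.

Let the plane be z = a·x + b·y + c.
Shot 3−Shot 2: −90a + 46b = 125.8;  Shot 4−Shot 2: −25a + 57b = 47.9.
Solving gives a = −1.24804, b = 0.29296.
Gradient magnitude |∇z| = √(a² + b²) = √(1.55760 + 0.08583) = 1.28196.
True dip = arctan(1.28196) = 52.0°, dipping toward ESE (azimuth ≈ 103°).

52.0°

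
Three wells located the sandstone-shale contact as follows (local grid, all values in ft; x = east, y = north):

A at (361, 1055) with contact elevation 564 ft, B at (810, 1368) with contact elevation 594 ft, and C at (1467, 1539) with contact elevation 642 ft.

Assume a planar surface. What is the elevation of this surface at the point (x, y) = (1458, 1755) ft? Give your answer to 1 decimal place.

Two edge vectors: A→B = (449, 313, 30), A→C = (1106, 484, 78).
Normal n = (A→B) × (A→C) = (9894, -1842, -128862).
So ∂z/∂x = −n_x/n_z = 0.076780 and ∂z/∂y = −n_y/n_z = −0.014294.
Intercept c from A: 564 − 27.72 + 15.08 = 551.36.
At (1458, 1755): z = 111.9 − 25.1 + 551.36 = 638.2 ft.

638.2 ft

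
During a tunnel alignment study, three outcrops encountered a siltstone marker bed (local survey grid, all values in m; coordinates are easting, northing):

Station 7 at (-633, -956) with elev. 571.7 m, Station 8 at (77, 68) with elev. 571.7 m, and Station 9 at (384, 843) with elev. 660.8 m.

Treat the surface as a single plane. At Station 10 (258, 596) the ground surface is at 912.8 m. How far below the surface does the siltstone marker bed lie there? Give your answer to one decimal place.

Two edge vectors: Station 7→Station 8 = (710, 1024, 0), Station 7→Station 9 = (1017, 1799, 89.1).
Normal n = (Station 7→Station 8) × (Station 7→Station 9) = (91238.4, -63261, 235882).
So ∂z/∂easting = −n_x/n_z = −0.38680 and ∂z/∂northing = −n_y/n_z = 0.26819.
Intercept c from Station 7: 571.7 − 244.84 + 256.39 = 583.25.
At (258, 596): z_contact = −99.79 + 159.84 + 583.25 = 643.29 m.
Depth below ground = 912.8 − 643.29 = 269.5 m.

269.5 m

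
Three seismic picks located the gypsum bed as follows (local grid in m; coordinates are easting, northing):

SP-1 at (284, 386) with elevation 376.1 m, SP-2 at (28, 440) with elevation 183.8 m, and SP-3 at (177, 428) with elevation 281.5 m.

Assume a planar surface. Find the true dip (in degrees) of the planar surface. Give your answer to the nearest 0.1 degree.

Two edge vectors: SP-1→SP-2 = (-256, 54, -192.3), SP-1→SP-3 = (-107, 42, -94.6).
Normal n = (SP-1→SP-2) × (SP-1→SP-3) = (2968.2, -3641.5, -4974).
So ∂z/∂easting = −n_x/n_z = 0.59674 and ∂z/∂northing = −n_y/n_z = −0.73211.
Gradient magnitude |∇z| = √(a² + b²) = √(0.35610 + 0.53598) = 0.94450.
True dip = arctan(0.94450) = 43.4°, dipping toward NW (azimuth ≈ 321°).

43.4°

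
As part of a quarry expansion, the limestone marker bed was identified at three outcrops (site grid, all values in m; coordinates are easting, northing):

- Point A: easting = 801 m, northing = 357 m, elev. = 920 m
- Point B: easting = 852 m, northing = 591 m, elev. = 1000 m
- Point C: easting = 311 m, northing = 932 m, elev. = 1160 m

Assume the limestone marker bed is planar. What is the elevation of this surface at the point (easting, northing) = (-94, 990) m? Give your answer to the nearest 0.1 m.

Let the plane be z = a·easting + b·northing + c.
Point B−Point A: 51a + 234b = 80;  Point C−Point A: −490a + 575b = 240.
Solving gives a = −0.07056, b = 0.35726.
Then c = 920 − a·801 − b·357 = 848.98.
At (-94, 990): z = 6.6 + 353.7 + 848.98 = 1209.3 m.

1209.3 m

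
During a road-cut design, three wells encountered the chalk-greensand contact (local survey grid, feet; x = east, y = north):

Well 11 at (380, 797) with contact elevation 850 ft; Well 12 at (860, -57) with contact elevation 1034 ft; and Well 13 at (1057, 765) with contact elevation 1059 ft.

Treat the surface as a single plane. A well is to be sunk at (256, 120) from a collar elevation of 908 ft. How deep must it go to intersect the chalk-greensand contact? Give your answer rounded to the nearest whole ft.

67 ft

Let the plane be z = a·x + b·y + c.
Well 12−Well 11: 480a − 854b = 184;  Well 13−Well 11: 677a − 32b = 209.
Solving gives a = 0.30668, b = −0.04308.
Then c = 850 − a·380 − b·797 = 767.80.
At (256, 120): z_contact = 78.5 − 5.2 + 767.80 = 841.1 ft.
Depth below ground = 908 − 841.1 = 67 ft.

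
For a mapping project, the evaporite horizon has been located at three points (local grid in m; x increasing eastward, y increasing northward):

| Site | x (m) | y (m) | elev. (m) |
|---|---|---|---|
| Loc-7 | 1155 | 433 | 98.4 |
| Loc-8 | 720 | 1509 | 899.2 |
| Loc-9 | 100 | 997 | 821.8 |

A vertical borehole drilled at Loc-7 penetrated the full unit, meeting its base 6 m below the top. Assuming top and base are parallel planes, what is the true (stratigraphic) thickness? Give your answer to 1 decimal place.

4.9 m

Let the plane be z = a·x + b·y + c.
Loc-8−Loc-7: −435a + 1076b = 800.8;  Loc-9−Loc-7: −1055a + 564b = 723.4.
Solving gives a = −0.36718, b = 0.59580.
|∇z| = √(a²+b²) = 0.69985, so dip δ = arctan(0.69985) = 34.99°.
True thickness = vertical thickness × cos δ = 6 × cos 34.99° = 4.9 m.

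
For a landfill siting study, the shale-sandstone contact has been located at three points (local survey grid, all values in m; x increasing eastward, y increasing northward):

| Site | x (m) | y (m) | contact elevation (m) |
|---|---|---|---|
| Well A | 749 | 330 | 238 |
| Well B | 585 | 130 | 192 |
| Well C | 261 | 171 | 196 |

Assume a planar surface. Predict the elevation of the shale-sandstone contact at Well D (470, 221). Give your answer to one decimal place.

210.1 m

Let the plane be z = a·x + b·y + c.
Well B−Well A: −164a − 200b = −46;  Well C−Well A: −488a − 159b = −42.
Solving gives a = 0.01518, b = 0.21755.
Then c = 238 − a·749 − b·330 = 154.84.
At (470, 221): z = 7.1 + 48.1 + 154.84 = 210.1 m.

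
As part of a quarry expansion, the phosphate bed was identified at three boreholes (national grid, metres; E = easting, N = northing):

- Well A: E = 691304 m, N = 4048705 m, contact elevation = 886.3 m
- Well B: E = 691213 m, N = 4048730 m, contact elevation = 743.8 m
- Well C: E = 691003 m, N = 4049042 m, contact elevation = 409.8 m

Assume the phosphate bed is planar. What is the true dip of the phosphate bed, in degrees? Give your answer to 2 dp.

57.35°

Two edge vectors: Well A→Well B = (-91, 25, -142.5), Well A→Well C = (-301, 337, -476.5).
Normal n = (Well A→Well B) × (Well A→Well C) = (36110, -469, -23142).
So ∂z/∂E = −n_x/n_z = 1.56037 and ∂z/∂N = −n_y/n_z = −0.02027.
Gradient magnitude |∇z| = √(a² + b²) = √(2.43474 + 0.00041) = 1.56050.
True dip = arctan(1.56050) = 57.35°, dipping toward W (azimuth ≈ 271°).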